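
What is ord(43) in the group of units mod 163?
81

163 is prime, so ord(43) divides φ(163) = 162.
Divisors of 162: 1, 2, 3, 6, 9, 18, 27, 54, 81, 162.
Repeated squaring: 43^1 ≡ 43, 43^2 ≡ 56, 43^4 ≡ 39, 43^8 ≡ 54, 43^16 ≡ 145, 43^32 ≡ 161, 43^64 ≡ 4, 43^128 ≡ 16 (mod 163).
Test 43^d mod 163 for each divisor d in increasing order:
43^1 ≡ 43
43^2 ≡ 56
43^3 = 43^2·43^1 ≡ 126
43^6 = 43^4·43^2 ≡ 65
43^9 = 43^8·43^1 ≡ 40
43^18 = 43^16·43^2 ≡ 133
43^27 = 43^16·43^8·43^2·43^1 ≡ 104
43^54 = 43^32·43^16·43^4·43^2 ≡ 58
43^81 = 43^64·43^16·43^1 ≡ 1  ← first divisor giving 1
The order is 81.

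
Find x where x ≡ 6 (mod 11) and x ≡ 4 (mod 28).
116

Using Chinese Remainder Theorem:
M = 11 × 28 = 308
M1 = 28, M2 = 11
y1 = 28^(-1) mod 11 = 2
y2 = 11^(-1) mod 28 = 23
x = (6×28×2 + 4×11×23) mod 308 = 116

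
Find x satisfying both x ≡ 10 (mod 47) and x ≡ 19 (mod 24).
715

Using Chinese Remainder Theorem:
M = 47 × 24 = 1128
M1 = 24, M2 = 47
y1 = 24^(-1) mod 47 = 2
y2 = 47^(-1) mod 24 = 23
x = (10×24×2 + 19×47×23) mod 1128 = 715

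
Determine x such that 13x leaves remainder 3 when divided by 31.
x ≡ 5 (mod 31)

gcd(13, 31) = 1, which divides 3, so solutions exist.
Find 13^(-1) mod 31 by the extended Euclidean algorithm:
31 = 2 × 13 + 5  ⟹  5 = (1)·31 + (-2)·13
13 = 2 × 5 + 3  ⟹  3 = (-2)·31 + (5)·13
5 = 1 × 3 + 2  ⟹  2 = (3)·31 + (-7)·13
3 = 1 × 2 + 1  ⟹  1 = (-5)·31 + (12)·13
So (12)·13 ≡ 1 (mod 31), i.e. 13^(-1) ≡ 12 (mod 31).
x ≡ 12 × 3 = 36 ≡ 5 (mod 31).
Check: 13 × 5 = 65 ≡ 3 (mod 31).
Unique solution: x ≡ 5 (mod 31)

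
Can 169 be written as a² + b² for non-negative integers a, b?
0² + 13² (a=0, b=13)

Factorization: 169 = 13^2
By Fermat: n is sum of two squares iff every prime p ≡ 3 (mod 4) appears to even power.
All primes ≡ 3 (mod 4) appear to even power.
Search a = 0, 1, 2, … for 169 - a² a perfect square: first hit at a = 0: 169 - 0 = 169 = 13².
169 = 0² + 13² = 0 + 169 ✓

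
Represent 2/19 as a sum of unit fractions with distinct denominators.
1/10 + 1/190

Greedy algorithm:
2/19: ceiling(19/2) = 10, use 1/10
1/190: ceiling(190/1) = 190, use 1/190
Result: 2/19 = 1/10 + 1/190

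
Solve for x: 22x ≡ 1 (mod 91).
29

gcd(22, 91) = 1, so the inverse exists.
Extended Euclidean algorithm on (91, 22):
91 = 4 × 22 + 3  ⟹  3 = (1)·91 + (-4)·22
22 = 7 × 3 + 1  ⟹  1 = (-7)·91 + (29)·22
So (29)·22 ≡ 1 (mod 91), i.e. 22^(-1) ≡ 29 (mod 91).
Check: 22 × 29 = 638 ≡ 1 (mod 91)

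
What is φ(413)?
348

413 = 7 × 59
φ(n) = n × ∏(1 - 1/p) for each prime p dividing n
φ(413) = 413 × (1 - 1/7) × (1 - 1/59) = 348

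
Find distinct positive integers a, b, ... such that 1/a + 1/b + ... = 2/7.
1/4 + 1/28

Greedy algorithm:
2/7: ceiling(7/2) = 4, use 1/4
1/28: ceiling(28/1) = 28, use 1/28
Result: 2/7 = 1/4 + 1/28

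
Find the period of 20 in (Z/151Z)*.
25

151 is prime, so ord(20) divides φ(151) = 150.
Divisors of 150: 1, 2, 3, 5, 6, 10, 15, 25, 30, 50, 75, 150.
Repeated squaring: 20^1 ≡ 20, 20^2 ≡ 98, 20^4 ≡ 91, 20^8 ≡ 127, 20^16 ≡ 123, 20^32 ≡ 29, 20^64 ≡ 86, 20^128 ≡ 148 (mod 151).
Test 20^d mod 151 for each divisor d in increasing order:
20^1 ≡ 20
20^2 ≡ 98
20^3 = 20^2·20^1 ≡ 148
20^5 = 20^4·20^1 ≡ 8
20^6 = 20^4·20^2 ≡ 9
20^10 = 20^8·20^2 ≡ 64
20^15 = 20^8·20^4·20^2·20^1 ≡ 59
20^25 = 20^16·20^8·20^1 ≡ 1  ← first divisor giving 1
The order is 25.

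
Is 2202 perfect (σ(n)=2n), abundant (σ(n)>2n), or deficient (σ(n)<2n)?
abundant

Proper divisors of 2202: sum = 1 + 2 + 3 + 6 + 367 + 734 + 1101 = 2214
Since 2214 > 2202, 2202 is abundant.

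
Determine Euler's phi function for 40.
16

40 = 2^3 × 5
φ(n) = n × ∏(1 - 1/p) for each prime p dividing n
φ(40) = 40 × (1 - 1/2) × (1 - 1/5) = 16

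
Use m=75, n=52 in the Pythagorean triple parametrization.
(2921, 7800, 8329)

Euclid's formula: a = m² - n², b = 2mn, c = m² + n²
m = 75, n = 52
a = 75² - 52² = 5625 - 2704 = 2921
b = 2 × 75 × 52 = 7800
c = 75² + 52² = 5625 + 2704 = 8329
Verification: 2921² + 7800² = 8532241 + 60840000 = 69372241 = 8329² ✓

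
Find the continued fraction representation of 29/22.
[1; 3, 7]

Euclidean algorithm steps:
29 = 1 × 22 + 7
22 = 3 × 7 + 1
7 = 7 × 1 + 0
Continued fraction: [1; 3, 7]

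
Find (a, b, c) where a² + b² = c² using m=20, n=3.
(391, 120, 409)

Euclid's formula: a = m² - n², b = 2mn, c = m² + n²
m = 20, n = 3
a = 20² - 3² = 400 - 9 = 391
b = 2 × 20 × 3 = 120
c = 20² + 3² = 400 + 9 = 409
Verification: 391² + 120² = 152881 + 14400 = 167281 = 409² ✓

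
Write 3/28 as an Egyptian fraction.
1/10 + 1/140

Greedy algorithm:
3/28: ceiling(28/3) = 10, use 1/10
1/140: ceiling(140/1) = 140, use 1/140
Result: 3/28 = 1/10 + 1/140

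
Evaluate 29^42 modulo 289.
145

Repeated squaring. Binary of 42 = 101010.
29^1 ≡ 29 (mod 289); 29^2 ≡ 263 (mod 289); 29^4 ≡ 98 (mod 289); 29^8 ≡ 67 (mod 289); 29^16 ≡ 154 (mod 289); 29^32 ≡ 18 (mod 289)
29^42 = 29^2 × 29^8 × 29^32 ≡ 145 (mod 289)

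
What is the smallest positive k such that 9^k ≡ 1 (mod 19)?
9

19 is prime, so ord(9) divides φ(19) = 18.
Divisors of 18: 1, 2, 3, 6, 9, 18.
Repeated squaring: 9^1 ≡ 9, 9^2 ≡ 5, 9^4 ≡ 6, 9^8 ≡ 17, 9^16 ≡ 4 (mod 19).
Test 9^d mod 19 for each divisor d in increasing order:
9^1 ≡ 9
9^2 ≡ 5
9^3 = 9^2·9^1 ≡ 7
9^6 = 9^4·9^2 ≡ 11
9^9 = 9^8·9^1 ≡ 1  ← first divisor giving 1
The order is 9.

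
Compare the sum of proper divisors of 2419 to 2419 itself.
deficient

Proper divisors of 2419: sum = 1 + 41 + 59 = 101
Since 101 < 2419, 2419 is deficient.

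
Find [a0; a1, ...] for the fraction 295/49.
[6; 49]

Euclidean algorithm steps:
295 = 6 × 49 + 1
49 = 49 × 1 + 0
Continued fraction: [6; 49]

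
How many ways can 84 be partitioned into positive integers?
26543660

p(n) counts ways to write n as a sum of positive integers (order ignored).
Euler's pentagonal recurrence: p(k) = p(k-1) + p(k-2) - p(k-5) - p(k-7) + p(k-12) + p(k-15) - ... (offsets j(3j∓1)/2, signs ++--, p(0)=1, p(<0)=0).
DP table for k = 0..83: p(0)=1, p(1)=1, p(2)=2, p(3)=3, p(4)=5, p(5)=7, p(6)=11, p(7)=15, p(8)=22, p(9)=30, p(10)=42, p(11)=56, p(12)=77, p(13)=101, p(14)=135, p(15)=176, p(16)=231, p(17)=297, p(18)=385, p(19)=490, p(20)=627, p(21)=792, p(22)=1002, p(23)=1255, p(24)=1575, p(25)=1958, p(26)=2436, p(27)=3010, p(28)=3718, p(29)=4565, p(30)=5604, p(31)=6842, p(32)=8349, p(33)=10143, p(34)=12310, p(35)=14883, p(36)=17977, p(37)=21637, p(38)=26015, p(39)=31185, p(40)=37338, p(41)=44583, p(42)=53174, p(43)=63261, p(44)=75175, p(45)=89134, p(46)=105558, p(47)=124754, p(48)=147273, p(49)=173525, p(50)=204226, p(51)=239943, p(52)=281589, p(53)=329931, p(54)=386155, p(55)=451276, p(56)=526823, p(57)=614154, p(58)=715220, p(59)=831820, p(60)=966467, p(61)=1121505, p(62)=1300156, p(63)=1505499, p(64)=1741630, p(65)=2012558, p(66)=2323520, p(67)=2679689, p(68)=3087735, p(69)=3554345, p(70)=4087968, p(71)=4697205, p(72)=5392783, p(73)=6185689, p(74)=7089500, p(75)=8118264, p(76)=9289091, p(77)=10619863, p(78)=12132164, p(79)=13848650, p(80)=15796476, p(81)=18004327, p(82)=20506255, p(83)=23338469.
Final step: p(84) = p(83) + p(82) - p(79) - p(77) + p(72) + p(69) - p(62) - p(58) + p(49) + p(44) - p(33) - p(27) + p(14) + p(7)
= 23338469 + 20506255 - 13848650 - 10619863 + 5392783 + 3554345 - 1300156 - 715220 + 173525 + 75175 - 10143 - 3010 + 135 + 15
= 26543660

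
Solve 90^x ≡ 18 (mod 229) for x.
95

Baby-step giant-step with step n = ⌈√229⌉ = 16.
Baby steps 90^j mod 229 (j:value) for j=0..15: 0:1, 1:90, 2:85, 3:93, 4:126, 5:119, 6:176, 7:39, 8:75, 9:109, 10:192, 11:105, 12:61, 13:223, 14:147, 15:177.
Giant-step multiplier: 90^(-16) ≡ 90^(228-16) = 90^212 ≡ 158 (mod 229).
Giant steps γ_i = 18·158^i mod 229: γ_0=18, γ_1=96, γ_2=54, γ_3=59, γ_4=162, γ_5=177 (in table at j=15).
x = i·n + j = 5·16 + 15 = 95.
Check: 90^95 ≡ 18 (mod 229).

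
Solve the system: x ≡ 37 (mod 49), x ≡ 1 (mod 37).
1703

Using Chinese Remainder Theorem:
M = 49 × 37 = 1813
M1 = 37, M2 = 49
y1 = 37^(-1) mod 49 = 4
y2 = 49^(-1) mod 37 = 34
x = (37×37×4 + 1×49×34) mod 1813 = 1703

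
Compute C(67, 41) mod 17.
14

Using Lucas' theorem:
Write n=67 and k=41 in base 17:
n in base 17: [3, 16]
k in base 17: [2, 7]
C(67,41) mod 17 = ∏ C(n_i, k_i) mod 17
Digit binomials (mod 17): C(3,2) = 3; C(16,7) = 11440 ≡ 16
Product: 3 × 16 = 48 ≡ 14 (mod 17)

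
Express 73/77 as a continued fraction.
[0; 1, 18, 4]

Euclidean algorithm steps:
73 = 0 × 77 + 73
77 = 1 × 73 + 4
73 = 18 × 4 + 1
4 = 4 × 1 + 0
Continued fraction: [0; 1, 18, 4]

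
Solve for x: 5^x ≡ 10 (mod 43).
34

Baby-step giant-step with step n = ⌈√43⌉ = 7.
Baby steps 5^j mod 43 (j:value) for j=0..6: 0:1, 1:5, 2:25, 3:39, 4:23, 5:29, 6:16.
Giant-step multiplier: 5^(-7) ≡ 5^(42-7) = 5^35 ≡ 7 (mod 43).
Giant steps γ_i = 10·7^i mod 43: γ_0=10, γ_1=27, γ_2=17, γ_3=33, γ_4=16 (in table at j=6).
x = i·n + j = 4·7 + 6 = 34.
Check: 5^34 ≡ 10 (mod 43).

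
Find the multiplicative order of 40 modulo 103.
102

103 is prime, so ord(40) divides φ(103) = 102.
Divisors of 102: 1, 2, 3, 6, 17, 34, 51, 102.
Repeated squaring: 40^1 ≡ 40, 40^2 ≡ 55, 40^4 ≡ 38, 40^8 ≡ 2, 40^16 ≡ 4, 40^32 ≡ 16, 40^64 ≡ 50 (mod 103).
Test 40^d mod 103 for each divisor d in increasing order:
40^1 ≡ 40
40^2 ≡ 55
40^3 = 40^2·40^1 ≡ 37
40^6 = 40^4·40^2 ≡ 30
40^17 = 40^16·40^1 ≡ 57
40^34 = 40^32·40^2 ≡ 56
40^51 = 40^32·40^16·40^2·40^1 ≡ 102
40^102 = 40^64·40^32·40^4·40^2 ≡ 1  ← first divisor giving 1
The order is 102.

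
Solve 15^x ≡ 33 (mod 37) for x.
32

Baby-step giant-step with step n = ⌈√37⌉ = 7.
Baby steps 15^j mod 37 (j:value) for j=0..6: 0:1, 1:15, 2:3, 3:8, 4:9, 5:24, 6:27.
Giant-step multiplier: 15^(-7) ≡ 15^(36-7) = 15^29 ≡ 18 (mod 37).
Giant steps γ_i = 33·18^i mod 37: γ_0=33, γ_1=2, γ_2=36, γ_3=19, γ_4=9 (in table at j=4).
x = i·n + j = 4·7 + 4 = 32.
Check: 15^32 ≡ 33 (mod 37).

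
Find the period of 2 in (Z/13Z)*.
12

13 is prime, so ord(2) divides φ(13) = 12.
Divisors of 12: 1, 2, 3, 4, 6, 12.
Repeated squaring: 2^1 ≡ 2, 2^2 ≡ 4, 2^4 ≡ 3, 2^8 ≡ 9 (mod 13).
Test 2^d mod 13 for each divisor d in increasing order:
2^1 ≡ 2
2^2 ≡ 4
2^3 = 2^2·2^1 ≡ 8
2^4 ≡ 3
2^6 = 2^4·2^2 ≡ 12
2^12 = 2^8·2^4 ≡ 1  ← first divisor giving 1
The order is 12.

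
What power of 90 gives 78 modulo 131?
91

Baby-step giant-step with step n = ⌈√131⌉ = 12.
Baby steps 90^j mod 131 (j:value) for j=0..11: 0:1, 1:90, 2:109, 3:116, 4:91, 5:68, 6:94, 7:76, 8:28, 9:31, 10:39, 11:104.
Giant-step multiplier: 90^(-12) ≡ 90^(130-12) = 90^118 ≡ 20 (mod 131).
Giant steps γ_i = 78·20^i mod 131: γ_0=78, γ_1=119, γ_2=22, γ_3=47, γ_4=23, γ_5=67, γ_6=30, γ_7=76 (in table at j=7).
x = i·n + j = 7·12 + 7 = 91.
Check: 90^91 ≡ 78 (mod 131).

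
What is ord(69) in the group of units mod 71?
70

71 is prime, so ord(69) divides φ(71) = 70.
Divisors of 70: 1, 2, 5, 7, 10, 14, 35, 70.
Repeated squaring: 69^1 ≡ 69, 69^2 ≡ 4, 69^4 ≡ 16, 69^8 ≡ 43, 69^16 ≡ 3, 69^32 ≡ 9, 69^64 ≡ 10 (mod 71).
Test 69^d mod 71 for each divisor d in increasing order:
69^1 ≡ 69
69^2 ≡ 4
69^5 = 69^4·69^1 ≡ 39
69^7 = 69^4·69^2·69^1 ≡ 14
69^10 = 69^8·69^2 ≡ 30
69^14 = 69^8·69^4·69^2 ≡ 54
69^35 = 69^32·69^2·69^1 ≡ 70
69^70 = 69^64·69^4·69^2 ≡ 1  ← first divisor giving 1
The order is 70.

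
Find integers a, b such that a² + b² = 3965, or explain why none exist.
11² + 62² (a=11, b=62)

Factorization: 3965 = 5 × 13 × 61
By Fermat: n is sum of two squares iff every prime p ≡ 3 (mod 4) appears to even power.
All primes ≡ 3 (mod 4) appear to even power.
Search a = 0, 1, 2, … for 3965 - a² a perfect square: first hit at a = 11: 3965 - 121 = 3844 = 62².
3965 = 11² + 62² = 121 + 3844 ✓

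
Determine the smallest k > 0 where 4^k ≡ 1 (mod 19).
9

19 is prime, so ord(4) divides φ(19) = 18.
Divisors of 18: 1, 2, 3, 6, 9, 18.
Repeated squaring: 4^1 ≡ 4, 4^2 ≡ 16, 4^4 ≡ 9, 4^8 ≡ 5, 4^16 ≡ 6 (mod 19).
Test 4^d mod 19 for each divisor d in increasing order:
4^1 ≡ 4
4^2 ≡ 16
4^3 = 4^2·4^1 ≡ 7
4^6 = 4^4·4^2 ≡ 11
4^9 = 4^8·4^1 ≡ 1  ← first divisor giving 1
The order is 9.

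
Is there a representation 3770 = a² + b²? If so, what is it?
7² + 61² (a=7, b=61)

Factorization: 3770 = 2 × 5 × 13 × 29
By Fermat: n is sum of two squares iff every prime p ≡ 3 (mod 4) appears to even power.
All primes ≡ 3 (mod 4) appear to even power.
Search a = 0, 1, 2, … for 3770 - a² a perfect square: first hit at a = 7: 3770 - 49 = 3721 = 61².
3770 = 7² + 61² = 49 + 3721 ✓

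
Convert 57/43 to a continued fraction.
[1; 3, 14]

Euclidean algorithm steps:
57 = 1 × 43 + 14
43 = 3 × 14 + 1
14 = 14 × 1 + 0
Continued fraction: [1; 3, 14]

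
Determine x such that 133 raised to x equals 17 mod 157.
136

Baby-step giant-step with step n = ⌈√157⌉ = 13.
Baby steps 133^j mod 157 (j:value) for j=0..12: 0:1, 1:133, 2:105, 3:149, 4:35, 5:102, 6:64, 7:34, 8:126, 9:116, 10:42, 11:91, 12:14.
Giant-step multiplier: 133^(-13) ≡ 133^(156-13) = 133^143 ≡ 107 (mod 157).
Giant steps γ_i = 17·107^i mod 157: γ_0=17, γ_1=92, γ_2=110, γ_3=152, γ_4=93, γ_5=60, γ_6=140, γ_7=65, γ_8=47, γ_9=5, γ_10=64 (in table at j=6).
x = i·n + j = 10·13 + 6 = 136.
Check: 133^136 ≡ 17 (mod 157).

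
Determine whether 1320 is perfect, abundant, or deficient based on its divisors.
abundant

Proper divisors of 1320: sum = 1 + 2 + 3 + 4 + 5 + 6 + 8 + 10 + ... + 264 + 330 + 440 + 660 (31 divisors) = 3000
Since 3000 > 1320, 1320 is abundant.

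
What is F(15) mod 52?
38

Matrix identity: Q^n = [[F_(n+1), F_n], [F_n, F_(n-1)]] with Q = [[1,1],[1,0]].
n = 15 = 1111₂. Square-and-multiply, entries mod 52:
Q^1 = [[1,1],[1,0]]
Q^3 = (Q^1)²·Q = [[3,2],[2,1]]
Q^7 = (Q^3)²·Q = [[21,13],[13,8]]
Q^15 = (Q^7)²·Q = [[51,38],[38,13]]
F_15 mod 52 = Q^15[0][1] = 38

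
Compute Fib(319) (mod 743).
336

Matrix identity: Q^n = [[F_(n+1), F_n], [F_n, F_(n-1)]] with Q = [[1,1],[1,0]].
n = 319 = 100111111₂. Square-and-multiply, entries mod 743:
Q^1 = [[1,1],[1,0]]
Q^2 = (Q^1)² = [[2,1],[1,1]]
Q^4 = (Q^2)² = [[5,3],[3,2]]
Q^9 = (Q^4)²·Q = [[55,34],[34,21]]
Q^19 = (Q^9)²·Q = [[78,466],[466,355]]
Q^39 = (Q^19)²·Q = [[22,340],[340,425]]
Q^79 = (Q^39)²·Q = [[584,176],[176,408]]
Q^159 = (Q^79)²·Q = [[519,532],[532,730]]
Q^319 = (Q^159)²·Q = [[562,336],[336,226]]
F_319 mod 743 = Q^319[0][1] = 336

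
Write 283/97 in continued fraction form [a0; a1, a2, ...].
[2; 1, 11, 8]

Euclidean algorithm steps:
283 = 2 × 97 + 89
97 = 1 × 89 + 8
89 = 11 × 8 + 1
8 = 8 × 1 + 0
Continued fraction: [2; 1, 11, 8]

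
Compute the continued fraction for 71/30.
[2; 2, 1, 2, 1, 2]

Euclidean algorithm steps:
71 = 2 × 30 + 11
30 = 2 × 11 + 8
11 = 1 × 8 + 3
8 = 2 × 3 + 2
3 = 1 × 2 + 1
2 = 2 × 1 + 0
Continued fraction: [2; 2, 1, 2, 1, 2]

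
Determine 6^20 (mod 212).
116

Repeated squaring. Binary of 20 = 10100.
6^1 ≡ 6 (mod 212); 6^2 ≡ 36 (mod 212); 6^4 ≡ 24 (mod 212); 6^8 ≡ 152 (mod 212); 6^16 ≡ 208 (mod 212)
6^20 = 6^4 × 6^16 ≡ 116 (mod 212)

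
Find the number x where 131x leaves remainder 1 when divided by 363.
230

gcd(131, 363) = 1, so the inverse exists.
Extended Euclidean algorithm on (363, 131):
363 = 2 × 131 + 101  ⟹  101 = (1)·363 + (-2)·131
131 = 1 × 101 + 30  ⟹  30 = (-1)·363 + (3)·131
101 = 3 × 30 + 11  ⟹  11 = (4)·363 + (-11)·131
30 = 2 × 11 + 8  ⟹  8 = (-9)·363 + (25)·131
11 = 1 × 8 + 3  ⟹  3 = (13)·363 + (-36)·131
8 = 2 × 3 + 2  ⟹  2 = (-35)·363 + (97)·131
3 = 1 × 2 + 1  ⟹  1 = (48)·363 + (-133)·131
So (-133)·131 ≡ 1 (mod 363), i.e. 131^(-1) ≡ -133 ≡ 230 (mod 363).
Check: 131 × 230 = 30130 ≡ 1 (mod 363)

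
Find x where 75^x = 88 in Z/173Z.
110

Baby-step giant-step with step n = ⌈√173⌉ = 14.
Baby steps 75^j mod 173 (j:value) for j=0..13: 0:1, 1:75, 2:89, 3:101, 4:136, 5:166, 6:167, 7:69, 8:158, 9:86, 10:49, 11:42, 12:36, 13:105.
Giant-step multiplier: 75^(-14) ≡ 75^(172-14) = 75^158 ≡ 25 (mod 173).
Giant steps γ_i = 88·25^i mod 173: γ_0=88, γ_1=124, γ_2=159, γ_3=169, γ_4=73, γ_5=95, γ_6=126, γ_7=36 (in table at j=12).
x = i·n + j = 7·14 + 12 = 110.
Check: 75^110 ≡ 88 (mod 173).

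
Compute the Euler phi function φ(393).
260

393 = 3 × 131
φ(n) = n × ∏(1 - 1/p) for each prime p dividing n
φ(393) = 393 × (1 - 1/3) × (1 - 1/131) = 260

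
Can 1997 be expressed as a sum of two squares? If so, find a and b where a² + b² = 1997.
29² + 34² (a=29, b=34)

Factorization: 1997 = 1997
By Fermat: n is sum of two squares iff every prime p ≡ 3 (mod 4) appears to even power.
All primes ≡ 3 (mod 4) appear to even power.
Search a = 0, 1, 2, … for 1997 - a² a perfect square: first hit at a = 29: 1997 - 841 = 1156 = 34².
1997 = 29² + 34² = 841 + 1156 ✓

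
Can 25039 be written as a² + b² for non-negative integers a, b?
Not possible

Factorization: 25039 = 7^3 × 73
By Fermat: n is sum of two squares iff every prime p ≡ 3 (mod 4) appears to even power.
Prime(s) ≡ 3 (mod 4) with odd exponent: [(7, 3)]
Therefore 25039 cannot be expressed as a² + b².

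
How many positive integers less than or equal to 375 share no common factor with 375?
200

375 = 3 × 5^3
φ(n) = n × ∏(1 - 1/p) for each prime p dividing n
φ(375) = 375 × (1 - 1/3) × (1 - 1/5) = 200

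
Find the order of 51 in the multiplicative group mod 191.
95

191 is prime, so ord(51) divides φ(191) = 190.
Divisors of 190: 1, 2, 5, 10, 19, 38, 95, 190.
Repeated squaring: 51^1 ≡ 51, 51^2 ≡ 118, 51^4 ≡ 172, 51^8 ≡ 170, 51^16 ≡ 59, 51^32 ≡ 43, 51^64 ≡ 130, 51^128 ≡ 92 (mod 191).
Test 51^d mod 191 for each divisor d in increasing order:
51^1 ≡ 51
51^2 ≡ 118
51^5 = 51^4·51^1 ≡ 177
51^10 = 51^8·51^2 ≡ 5
51^19 = 51^16·51^2·51^1 ≡ 184
51^38 = 51^32·51^4·51^2 ≡ 49
51^95 = 51^64·51^16·51^8·51^4·51^2·51^1 ≡ 1  ← first divisor giving 1
The order is 95.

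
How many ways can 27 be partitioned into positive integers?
3010

p(n) counts ways to write n as a sum of positive integers (order ignored).
Euler's pentagonal recurrence: p(k) = p(k-1) + p(k-2) - p(k-5) - p(k-7) + p(k-12) + p(k-15) - ... (offsets j(3j∓1)/2, signs ++--, p(0)=1, p(<0)=0).
DP table for k = 0..26: p(0)=1, p(1)=1, p(2)=2, p(3)=3, p(4)=5, p(5)=7, p(6)=11, p(7)=15, p(8)=22, p(9)=30, p(10)=42, p(11)=56, p(12)=77, p(13)=101, p(14)=135, p(15)=176, p(16)=231, p(17)=297, p(18)=385, p(19)=490, p(20)=627, p(21)=792, p(22)=1002, p(23)=1255, p(24)=1575, p(25)=1958, p(26)=2436.
Final step: p(27) = p(26) + p(25) - p(22) - p(20) + p(15) + p(12) - p(5) - p(1)
= 2436 + 1958 - 1002 - 627 + 176 + 77 - 7 - 1
= 3010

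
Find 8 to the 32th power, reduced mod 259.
232

Repeated squaring. Binary of 32 = 100000.
8^1 ≡ 8 (mod 259); 8^2 ≡ 64 (mod 259); 8^4 ≡ 211 (mod 259); 8^8 ≡ 232 (mod 259); 8^16 ≡ 211 (mod 259); 8^32 ≡ 232 (mod 259)
8^32 = 8^32 ≡ 232 (mod 259)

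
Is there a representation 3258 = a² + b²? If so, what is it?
3² + 57² (a=3, b=57)

Factorization: 3258 = 2 × 3^2 × 181
By Fermat: n is sum of two squares iff every prime p ≡ 3 (mod 4) appears to even power.
All primes ≡ 3 (mod 4) appear to even power.
Search a = 0, 1, 2, … for 3258 - a² a perfect square: first hit at a = 3: 3258 - 9 = 3249 = 57².
3258 = 3² + 57² = 9 + 3249 ✓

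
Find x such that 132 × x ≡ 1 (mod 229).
144

gcd(132, 229) = 1, so the inverse exists.
Extended Euclidean algorithm on (229, 132):
229 = 1 × 132 + 97  ⟹  97 = (1)·229 + (-1)·132
132 = 1 × 97 + 35  ⟹  35 = (-1)·229 + (2)·132
97 = 2 × 35 + 27  ⟹  27 = (3)·229 + (-5)·132
35 = 1 × 27 + 8  ⟹  8 = (-4)·229 + (7)·132
27 = 3 × 8 + 3  ⟹  3 = (15)·229 + (-26)·132
8 = 2 × 3 + 2  ⟹  2 = (-34)·229 + (59)·132
3 = 1 × 2 + 1  ⟹  1 = (49)·229 + (-85)·132
So (-85)·132 ≡ 1 (mod 229), i.e. 132^(-1) ≡ -85 ≡ 144 (mod 229).
Check: 132 × 144 = 19008 ≡ 1 (mod 229)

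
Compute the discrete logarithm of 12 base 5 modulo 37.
20

Baby-step giant-step with step n = ⌈√37⌉ = 7.
Baby steps 5^j mod 37 (j:value) for j=0..6: 0:1, 1:5, 2:25, 3:14, 4:33, 5:17, 6:11.
Giant-step multiplier: 5^(-7) ≡ 5^(36-7) = 5^29 ≡ 35 (mod 37).
Giant steps γ_i = 12·35^i mod 37: γ_0=12, γ_1=13, γ_2=11 (in table at j=6).
x = i·n + j = 2·7 + 6 = 20.
Check: 5^20 ≡ 12 (mod 37).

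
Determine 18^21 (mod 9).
0

Repeated squaring. Binary of 21 = 10101.
18^1 ≡ 0 (mod 9); 18^2 ≡ 0 (mod 9); 18^4 ≡ 0 (mod 9); 18^8 ≡ 0 (mod 9); 18^16 ≡ 0 (mod 9)
18^21 = 18^1 × 18^4 × 18^16 ≡ 0 (mod 9)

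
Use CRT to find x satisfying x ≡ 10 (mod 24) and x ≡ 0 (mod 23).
322

Using Chinese Remainder Theorem:
M = 24 × 23 = 552
M1 = 23, M2 = 24
y1 = 23^(-1) mod 24 = 23
y2 = 24^(-1) mod 23 = 1
x = (10×23×23 + 0×24×1) mod 552 = 322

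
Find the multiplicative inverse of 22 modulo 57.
13

gcd(22, 57) = 1, so the inverse exists.
Extended Euclidean algorithm on (57, 22):
57 = 2 × 22 + 13  ⟹  13 = (1)·57 + (-2)·22
22 = 1 × 13 + 9  ⟹  9 = (-1)·57 + (3)·22
13 = 1 × 9 + 4  ⟹  4 = (2)·57 + (-5)·22
9 = 2 × 4 + 1  ⟹  1 = (-5)·57 + (13)·22
So (13)·22 ≡ 1 (mod 57), i.e. 22^(-1) ≡ 13 (mod 57).
Check: 22 × 13 = 286 ≡ 1 (mod 57)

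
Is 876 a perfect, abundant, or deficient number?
abundant

Proper divisors of 876: sum = 1 + 2 + 3 + 4 + 6 + 12 + 73 + 146 + 219 + 292 + 438 = 1196
Since 1196 > 876, 876 is abundant.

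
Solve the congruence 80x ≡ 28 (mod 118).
x ≡ 21 (mod 59)

gcd(80, 118) = 2, which divides 28, so solutions exist.
Divide through by 2: 40x ≡ 14 (mod 59).
Find 40^(-1) mod 59 by the extended Euclidean algorithm:
59 = 1 × 40 + 19  ⟹  19 = (1)·59 + (-1)·40
40 = 2 × 19 + 2  ⟹  2 = (-2)·59 + (3)·40
19 = 9 × 2 + 1  ⟹  1 = (19)·59 + (-28)·40
So (-28)·40 ≡ 1 (mod 59), i.e. 40^(-1) ≡ -28 ≡ 31 (mod 59).
x ≡ 31 × 14 = 434 ≡ 21 (mod 59).
Check: 80 × 21 = 1680 ≡ 28 (mod 118).
x ≡ 21 (mod 59), giving 2 solutions mod 118.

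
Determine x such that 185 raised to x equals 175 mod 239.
165

Baby-step giant-step with step n = ⌈√239⌉ = 16.
Baby steps 185^j mod 239 (j:value) for j=0..15: 0:1, 1:185, 2:48, 3:37, 4:153, 5:103, 6:174, 7:164, 8:226, 9:224, 10:93, 11:236, 12:162, 13:95, 14:128, 15:19.
Giant-step multiplier: 185^(-16) ≡ 185^(238-16) = 185^222 ≡ 99 (mod 239).
Giant steps γ_i = 175·99^i mod 239: γ_0=175, γ_1=117, γ_2=111, γ_3=234, γ_4=222, γ_5=229, γ_6=205, γ_7=219, γ_8=171, γ_9=199, γ_10=103 (in table at j=5).
x = i·n + j = 10·16 + 5 = 165.
Check: 185^165 ≡ 175 (mod 239).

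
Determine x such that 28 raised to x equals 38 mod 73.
22

Baby-step giant-step with step n = ⌈√73⌉ = 9.
Baby steps 28^j mod 73 (j:value) for j=0..8: 0:1, 1:28, 2:54, 3:52, 4:69, 5:34, 6:3, 7:11, 8:16.
Giant-step multiplier: 28^(-9) ≡ 28^(72-9) = 28^63 ≡ 22 (mod 73).
Giant steps γ_i = 38·22^i mod 73: γ_0=38, γ_1=33, γ_2=69 (in table at j=4).
x = i·n + j = 2·9 + 4 = 22.
Check: 28^22 ≡ 38 (mod 73).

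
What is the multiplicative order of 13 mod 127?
63

127 is prime, so ord(13) divides φ(127) = 126.
Divisors of 126: 1, 2, 3, 6, 7, 9, 14, 18, 21, 42, 63, 126.
Repeated squaring: 13^1 ≡ 13, 13^2 ≡ 42, 13^4 ≡ 113, 13^8 ≡ 69, 13^16 ≡ 62, 13^32 ≡ 34, 13^64 ≡ 13 (mod 127).
Test 13^d mod 127 for each divisor d in increasing order:
13^1 ≡ 13
13^2 ≡ 42
13^3 = 13^2·13^1 ≡ 38
13^6 = 13^4·13^2 ≡ 47
13^7 = 13^4·13^2·13^1 ≡ 103
13^9 = 13^8·13^1 ≡ 8
13^14 = 13^8·13^4·13^2 ≡ 68
13^18 = 13^16·13^2 ≡ 64
13^21 = 13^16·13^4·13^1 ≡ 19
13^42 = 13^32·13^8·13^2 ≡ 107
13^63 = 13^32·13^16·13^8·13^4·13^2·13^1 ≡ 1  ← first divisor giving 1
The order is 63.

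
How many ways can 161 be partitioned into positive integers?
118159068427

p(n) counts ways to write n as a sum of positive integers (order ignored).
Euler's pentagonal recurrence: p(k) = p(k-1) + p(k-2) - p(k-5) - p(k-7) + p(k-12) + p(k-15) - ... (offsets j(3j∓1)/2, signs ++--, p(0)=1, p(<0)=0).
DP table for k = 0..160: p(0)=1, p(1)=1, p(2)=2, p(3)=3, p(4)=5, p(5)=7, p(6)=11, p(7)=15, p(8)=22, p(9)=30, p(10)=42, p(11)=56, p(12)=77, p(13)=101, p(14)=135, p(15)=176, p(16)=231, p(17)=297, p(18)=385, p(19)=490, p(20)=627, p(21)=792, p(22)=1002, p(23)=1255, p(24)=1575, p(25)=1958, p(26)=2436, p(27)=3010, p(28)=3718, p(29)=4565, p(30)=5604, p(31)=6842, p(32)=8349, p(33)=10143, p(34)=12310, p(35)=14883, p(36)=17977, p(37)=21637, p(38)=26015, p(39)=31185, p(40)=37338, p(41)=44583, p(42)=53174, p(43)=63261, p(44)=75175, p(45)=89134, p(46)=105558, p(47)=124754, p(48)=147273, p(49)=173525, p(50)=204226, p(51)=239943, p(52)=281589, p(53)=329931, p(54)=386155, p(55)=451276, p(56)=526823, p(57)=614154, p(58)=715220, p(59)=831820, p(60)=966467, p(61)=1121505, p(62)=1300156, p(63)=1505499, p(64)=1741630, p(65)=2012558, p(66)=2323520, p(67)=2679689, p(68)=3087735, p(69)=3554345, p(70)=4087968, p(71)=4697205, p(72)=5392783, p(73)=6185689, p(74)=7089500, p(75)=8118264, p(76)=9289091, p(77)=10619863, p(78)=12132164, p(79)=13848650, p(80)=15796476, p(81)=18004327, p(82)=20506255, p(83)=23338469, p(84)=26543660, p(85)=30167357, p(86)=34262962, p(87)=38887673, p(88)=44108109, p(89)=49995925, p(90)=56634173, p(91)=64112359, p(92)=72533807, p(93)=82010177, p(94)=92669720, p(95)=104651419, p(96)=118114304, p(97)=133230930, p(98)=150198136, p(99)=169229875, p(100)=190569292, p(101)=214481126, p(102)=241265379, p(103)=271248950, p(104)=304801365, p(105)=342325709, p(106)=384276336, p(107)=431149389, p(108)=483502844, p(109)=541946240, p(110)=607163746, p(111)=679903203, p(112)=761002156, p(113)=851376628, p(114)=952050665, p(115)=1064144451, p(116)=1188908248, p(117)=1327710076, p(118)=1482074143, p(119)=1653668665, p(120)=1844349560, p(121)=2056148051, p(122)=2291320912, p(123)=2552338241, p(124)=2841940500, p(125)=3163127352, p(126)=3519222692, p(127)=3913864295, p(128)=4351078600, p(129)=4835271870, p(130)=5371315400, p(131)=5964539504, p(132)=6620830889, p(133)=7346629512, p(134)=8149040695, p(135)=9035836076, p(136)=10015581680, p(137)=11097645016, p(138)=12292341831, p(139)=13610949895, p(140)=15065878135, p(141)=16670689208, p(142)=18440293320, p(143)=20390982757, p(144)=22540654445, p(145)=24908858009, p(146)=27517052599, p(147)=30388671978, p(148)=33549419497, p(149)=37027355200, p(150)=40853235313, p(151)=45060624582, p(152)=49686288421, p(153)=54770336324, p(154)=60356673280, p(155)=66493182097, p(156)=73232243759, p(157)=80630964769, p(158)=88751778802, p(159)=97662728555, p(160)=107438159466.
Final step: p(161) = p(160) + p(159) - p(156) - p(154) + p(149) + p(146) - p(139) - p(135) + p(126) + p(121) - p(110) - p(104) + p(91) + p(84) - p(69) - p(61) + p(44) + p(35) - p(16) - p(6)
= 107438159466 + 97662728555 - 73232243759 - 60356673280 + 37027355200 + 27517052599 - 13610949895 - 9035836076 + 3519222692 + 2056148051 - 607163746 - 304801365 + 64112359 + 26543660 - 3554345 - 1121505 + 75175 + 14883 - 231 - 11
= 118159068427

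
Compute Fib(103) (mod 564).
13

Matrix identity: Q^n = [[F_(n+1), F_n], [F_n, F_(n-1)]] with Q = [[1,1],[1,0]].
n = 103 = 1100111₂. Square-and-multiply, entries mod 564:
Q^1 = [[1,1],[1,0]]
Q^3 = (Q^1)²·Q = [[3,2],[2,1]]
Q^6 = (Q^3)² = [[13,8],[8,5]]
Q^12 = (Q^6)² = [[233,144],[144,89]]
Q^25 = (Q^12)²·Q = [[133,13],[13,120]]
Q^51 = (Q^25)²·Q = [[279,374],[374,469]]
Q^103 = (Q^51)²·Q = [[21,13],[13,8]]
F_103 mod 564 = Q^103[0][1] = 13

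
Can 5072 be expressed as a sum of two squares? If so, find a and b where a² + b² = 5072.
44² + 56² (a=44, b=56)

Factorization: 5072 = 2^4 × 317
By Fermat: n is sum of two squares iff every prime p ≡ 3 (mod 4) appears to even power.
All primes ≡ 3 (mod 4) appear to even power.
Search a = 0, 1, 2, … for 5072 - a² a perfect square: first hit at a = 44: 5072 - 1936 = 3136 = 56².
5072 = 44² + 56² = 1936 + 3136 ✓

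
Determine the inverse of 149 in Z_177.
158

gcd(149, 177) = 1, so the inverse exists.
Extended Euclidean algorithm on (177, 149):
177 = 1 × 149 + 28  ⟹  28 = (1)·177 + (-1)·149
149 = 5 × 28 + 9  ⟹  9 = (-5)·177 + (6)·149
28 = 3 × 9 + 1  ⟹  1 = (16)·177 + (-19)·149
So (-19)·149 ≡ 1 (mod 177), i.e. 149^(-1) ≡ -19 ≡ 158 (mod 177).
Check: 149 × 158 = 23542 ≡ 1 (mod 177)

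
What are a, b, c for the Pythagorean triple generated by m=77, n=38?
(4485, 5852, 7373)

Euclid's formula: a = m² - n², b = 2mn, c = m² + n²
m = 77, n = 38
a = 77² - 38² = 5929 - 1444 = 4485
b = 2 × 77 × 38 = 5852
c = 77² + 38² = 5929 + 1444 = 7373
Verification: 4485² + 5852² = 20115225 + 34245904 = 54361129 = 7373² ✓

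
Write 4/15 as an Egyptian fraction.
1/4 + 1/60

Greedy algorithm:
4/15: ceiling(15/4) = 4, use 1/4
1/60: ceiling(60/1) = 60, use 1/60
Result: 4/15 = 1/4 + 1/60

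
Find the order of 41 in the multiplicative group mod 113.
56

113 is prime, so ord(41) divides φ(113) = 112.
Divisors of 112: 1, 2, 4, 7, 8, 14, 16, 28, 56, 112.
Repeated squaring: 41^1 ≡ 41, 41^2 ≡ 99, 41^4 ≡ 83, 41^8 ≡ 109, 41^16 ≡ 16, 41^32 ≡ 30, 41^64 ≡ 109 (mod 113).
Test 41^d mod 113 for each divisor d in increasing order:
41^1 ≡ 41
41^2 ≡ 99
41^4 ≡ 83
41^7 = 41^4·41^2·41^1 ≡ 44
41^8 ≡ 109
41^14 = 41^8·41^4·41^2 ≡ 15
41^16 ≡ 16
41^28 = 41^16·41^8·41^4 ≡ 112
41^56 = 41^32·41^16·41^8 ≡ 1  ← first divisor giving 1
The order is 56.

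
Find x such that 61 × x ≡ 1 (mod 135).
31

gcd(61, 135) = 1, so the inverse exists.
Extended Euclidean algorithm on (135, 61):
135 = 2 × 61 + 13  ⟹  13 = (1)·135 + (-2)·61
61 = 4 × 13 + 9  ⟹  9 = (-4)·135 + (9)·61
13 = 1 × 9 + 4  ⟹  4 = (5)·135 + (-11)·61
9 = 2 × 4 + 1  ⟹  1 = (-14)·135 + (31)·61
So (31)·61 ≡ 1 (mod 135), i.e. 61^(-1) ≡ 31 (mod 135).
Check: 61 × 31 = 1891 ≡ 1 (mod 135)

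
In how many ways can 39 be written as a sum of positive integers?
31185

p(n) counts ways to write n as a sum of positive integers (order ignored).
Euler's pentagonal recurrence: p(k) = p(k-1) + p(k-2) - p(k-5) - p(k-7) + p(k-12) + p(k-15) - ... (offsets j(3j∓1)/2, signs ++--, p(0)=1, p(<0)=0).
DP table for k = 0..38: p(0)=1, p(1)=1, p(2)=2, p(3)=3, p(4)=5, p(5)=7, p(6)=11, p(7)=15, p(8)=22, p(9)=30, p(10)=42, p(11)=56, p(12)=77, p(13)=101, p(14)=135, p(15)=176, p(16)=231, p(17)=297, p(18)=385, p(19)=490, p(20)=627, p(21)=792, p(22)=1002, p(23)=1255, p(24)=1575, p(25)=1958, p(26)=2436, p(27)=3010, p(28)=3718, p(29)=4565, p(30)=5604, p(31)=6842, p(32)=8349, p(33)=10143, p(34)=12310, p(35)=14883, p(36)=17977, p(37)=21637, p(38)=26015.
Final step: p(39) = p(38) + p(37) - p(34) - p(32) + p(27) + p(24) - p(17) - p(13) + p(4)
= 26015 + 21637 - 12310 - 8349 + 3010 + 1575 - 297 - 101 + 5
= 31185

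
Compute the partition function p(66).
2323520

p(n) counts ways to write n as a sum of positive integers (order ignored).
Euler's pentagonal recurrence: p(k) = p(k-1) + p(k-2) - p(k-5) - p(k-7) + p(k-12) + p(k-15) - ... (offsets j(3j∓1)/2, signs ++--, p(0)=1, p(<0)=0).
DP table for k = 0..65: p(0)=1, p(1)=1, p(2)=2, p(3)=3, p(4)=5, p(5)=7, p(6)=11, p(7)=15, p(8)=22, p(9)=30, p(10)=42, p(11)=56, p(12)=77, p(13)=101, p(14)=135, p(15)=176, p(16)=231, p(17)=297, p(18)=385, p(19)=490, p(20)=627, p(21)=792, p(22)=1002, p(23)=1255, p(24)=1575, p(25)=1958, p(26)=2436, p(27)=3010, p(28)=3718, p(29)=4565, p(30)=5604, p(31)=6842, p(32)=8349, p(33)=10143, p(34)=12310, p(35)=14883, p(36)=17977, p(37)=21637, p(38)=26015, p(39)=31185, p(40)=37338, p(41)=44583, p(42)=53174, p(43)=63261, p(44)=75175, p(45)=89134, p(46)=105558, p(47)=124754, p(48)=147273, p(49)=173525, p(50)=204226, p(51)=239943, p(52)=281589, p(53)=329931, p(54)=386155, p(55)=451276, p(56)=526823, p(57)=614154, p(58)=715220, p(59)=831820, p(60)=966467, p(61)=1121505, p(62)=1300156, p(63)=1505499, p(64)=1741630, p(65)=2012558.
Final step: p(66) = p(65) + p(64) - p(61) - p(59) + p(54) + p(51) - p(44) - p(40) + p(31) + p(26) - p(15) - p(9)
= 2012558 + 1741630 - 1121505 - 831820 + 386155 + 239943 - 75175 - 37338 + 6842 + 2436 - 176 - 30
= 2323520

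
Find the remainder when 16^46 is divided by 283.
230

Repeated squaring. Binary of 46 = 101110.
16^1 ≡ 16 (mod 283); 16^2 ≡ 256 (mod 283); 16^4 ≡ 163 (mod 283); 16^8 ≡ 250 (mod 283); 16^16 ≡ 240 (mod 283); 16^32 ≡ 151 (mod 283)
16^46 = 16^2 × 16^4 × 16^8 × 16^32 ≡ 230 (mod 283)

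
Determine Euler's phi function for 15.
8

15 = 3 × 5
φ(n) = n × ∏(1 - 1/p) for each prime p dividing n
φ(15) = 15 × (1 - 1/3) × (1 - 1/5) = 8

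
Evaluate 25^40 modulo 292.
221

Repeated squaring. Binary of 40 = 101000.
25^1 ≡ 25 (mod 292); 25^2 ≡ 41 (mod 292); 25^4 ≡ 221 (mod 292); 25^8 ≡ 77 (mod 292); 25^16 ≡ 89 (mod 292); 25^32 ≡ 37 (mod 292)
25^40 = 25^8 × 25^32 ≡ 221 (mod 292)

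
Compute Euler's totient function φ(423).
276

423 = 3^2 × 47
φ(n) = n × ∏(1 - 1/p) for each prime p dividing n
φ(423) = 423 × (1 - 1/3) × (1 - 1/47) = 276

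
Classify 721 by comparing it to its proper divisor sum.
deficient

Proper divisors of 721: sum = 1 + 7 + 103 = 111
Since 111 < 721, 721 is deficient.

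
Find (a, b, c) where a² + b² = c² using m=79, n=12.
(6097, 1896, 6385)

Euclid's formula: a = m² - n², b = 2mn, c = m² + n²
m = 79, n = 12
a = 79² - 12² = 6241 - 144 = 6097
b = 2 × 79 × 12 = 1896
c = 79² + 12² = 6241 + 144 = 6385
Verification: 6097² + 1896² = 37173409 + 3594816 = 40768225 = 6385² ✓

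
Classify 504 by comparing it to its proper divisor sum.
abundant

Proper divisors of 504: sum = 1 + 2 + 3 + 4 + 6 + 7 + 8 + 9 + ... + 84 + 126 + 168 + 252 (23 divisors) = 1056
Since 1056 > 504, 504 is abundant.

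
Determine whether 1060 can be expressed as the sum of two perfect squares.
6² + 32² (a=6, b=32)

Factorization: 1060 = 2^2 × 5 × 53
By Fermat: n is sum of two squares iff every prime p ≡ 3 (mod 4) appears to even power.
All primes ≡ 3 (mod 4) appear to even power.
Search a = 0, 1, 2, … for 1060 - a² a perfect square: first hit at a = 6: 1060 - 36 = 1024 = 32².
1060 = 6² + 32² = 36 + 1024 ✓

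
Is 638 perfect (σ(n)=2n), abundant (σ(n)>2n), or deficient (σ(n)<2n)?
deficient

Proper divisors of 638: sum = 1 + 2 + 11 + 22 + 29 + 58 + 319 = 442
Since 442 < 638, 638 is deficient.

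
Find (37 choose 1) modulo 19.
18

Using Lucas' theorem:
Write n=37 and k=1 in base 19:
n in base 19: [1, 18]
k in base 19: [0, 1]
C(37,1) mod 19 = ∏ C(n_i, k_i) mod 19
Digit binomials (mod 19): C(1,0) = 1; C(18,1) = 18
Product: 1 × 18 = 18 ≡ 18 (mod 19)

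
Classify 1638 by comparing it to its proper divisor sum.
abundant

Proper divisors of 1638: sum = 1 + 2 + 3 + 6 + 7 + 9 + 13 + 14 + ... + 234 + 273 + 546 + 819 (23 divisors) = 2730
Since 2730 > 1638, 1638 is abundant.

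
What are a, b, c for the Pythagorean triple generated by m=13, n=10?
(69, 260, 269)

Euclid's formula: a = m² - n², b = 2mn, c = m² + n²
m = 13, n = 10
a = 13² - 10² = 169 - 100 = 69
b = 2 × 13 × 10 = 260
c = 13² + 10² = 169 + 100 = 269
Verification: 69² + 260² = 4761 + 67600 = 72361 = 269² ✓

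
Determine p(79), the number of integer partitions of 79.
13848650

p(n) counts ways to write n as a sum of positive integers (order ignored).
Euler's pentagonal recurrence: p(k) = p(k-1) + p(k-2) - p(k-5) - p(k-7) + p(k-12) + p(k-15) - ... (offsets j(3j∓1)/2, signs ++--, p(0)=1, p(<0)=0).
DP table for k = 0..78: p(0)=1, p(1)=1, p(2)=2, p(3)=3, p(4)=5, p(5)=7, p(6)=11, p(7)=15, p(8)=22, p(9)=30, p(10)=42, p(11)=56, p(12)=77, p(13)=101, p(14)=135, p(15)=176, p(16)=231, p(17)=297, p(18)=385, p(19)=490, p(20)=627, p(21)=792, p(22)=1002, p(23)=1255, p(24)=1575, p(25)=1958, p(26)=2436, p(27)=3010, p(28)=3718, p(29)=4565, p(30)=5604, p(31)=6842, p(32)=8349, p(33)=10143, p(34)=12310, p(35)=14883, p(36)=17977, p(37)=21637, p(38)=26015, p(39)=31185, p(40)=37338, p(41)=44583, p(42)=53174, p(43)=63261, p(44)=75175, p(45)=89134, p(46)=105558, p(47)=124754, p(48)=147273, p(49)=173525, p(50)=204226, p(51)=239943, p(52)=281589, p(53)=329931, p(54)=386155, p(55)=451276, p(56)=526823, p(57)=614154, p(58)=715220, p(59)=831820, p(60)=966467, p(61)=1121505, p(62)=1300156, p(63)=1505499, p(64)=1741630, p(65)=2012558, p(66)=2323520, p(67)=2679689, p(68)=3087735, p(69)=3554345, p(70)=4087968, p(71)=4697205, p(72)=5392783, p(73)=6185689, p(74)=7089500, p(75)=8118264, p(76)=9289091, p(77)=10619863, p(78)=12132164.
Final step: p(79) = p(78) + p(77) - p(74) - p(72) + p(67) + p(64) - p(57) - p(53) + p(44) + p(39) - p(28) - p(22) + p(9) + p(2)
= 12132164 + 10619863 - 7089500 - 5392783 + 2679689 + 1741630 - 614154 - 329931 + 75175 + 31185 - 3718 - 1002 + 30 + 2
= 13848650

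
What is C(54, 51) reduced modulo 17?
1

Using Lucas' theorem:
Write n=54 and k=51 in base 17:
n in base 17: [3, 3]
k in base 17: [3, 0]
C(54,51) mod 17 = ∏ C(n_i, k_i) mod 17
Digit binomials (mod 17): C(3,3) = 1; C(3,0) = 1
Product: 1 × 1 = 1 ≡ 1 (mod 17)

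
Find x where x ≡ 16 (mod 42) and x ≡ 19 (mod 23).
226

Using Chinese Remainder Theorem:
M = 42 × 23 = 966
M1 = 23, M2 = 42
y1 = 23^(-1) mod 42 = 11
y2 = 42^(-1) mod 23 = 17
x = (16×23×11 + 19×42×17) mod 966 = 226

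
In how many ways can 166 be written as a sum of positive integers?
189334822579

p(n) counts ways to write n as a sum of positive integers (order ignored).
Euler's pentagonal recurrence: p(k) = p(k-1) + p(k-2) - p(k-5) - p(k-7) + p(k-12) + p(k-15) - ... (offsets j(3j∓1)/2, signs ++--, p(0)=1, p(<0)=0).
DP table for k = 0..165: p(0)=1, p(1)=1, p(2)=2, p(3)=3, p(4)=5, p(5)=7, p(6)=11, p(7)=15, p(8)=22, p(9)=30, p(10)=42, p(11)=56, p(12)=77, p(13)=101, p(14)=135, p(15)=176, p(16)=231, p(17)=297, p(18)=385, p(19)=490, p(20)=627, p(21)=792, p(22)=1002, p(23)=1255, p(24)=1575, p(25)=1958, p(26)=2436, p(27)=3010, p(28)=3718, p(29)=4565, p(30)=5604, p(31)=6842, p(32)=8349, p(33)=10143, p(34)=12310, p(35)=14883, p(36)=17977, p(37)=21637, p(38)=26015, p(39)=31185, p(40)=37338, p(41)=44583, p(42)=53174, p(43)=63261, p(44)=75175, p(45)=89134, p(46)=105558, p(47)=124754, p(48)=147273, p(49)=173525, p(50)=204226, p(51)=239943, p(52)=281589, p(53)=329931, p(54)=386155, p(55)=451276, p(56)=526823, p(57)=614154, p(58)=715220, p(59)=831820, p(60)=966467, p(61)=1121505, p(62)=1300156, p(63)=1505499, p(64)=1741630, p(65)=2012558, p(66)=2323520, p(67)=2679689, p(68)=3087735, p(69)=3554345, p(70)=4087968, p(71)=4697205, p(72)=5392783, p(73)=6185689, p(74)=7089500, p(75)=8118264, p(76)=9289091, p(77)=10619863, p(78)=12132164, p(79)=13848650, p(80)=15796476, p(81)=18004327, p(82)=20506255, p(83)=23338469, p(84)=26543660, p(85)=30167357, p(86)=34262962, p(87)=38887673, p(88)=44108109, p(89)=49995925, p(90)=56634173, p(91)=64112359, p(92)=72533807, p(93)=82010177, p(94)=92669720, p(95)=104651419, p(96)=118114304, p(97)=133230930, p(98)=150198136, p(99)=169229875, p(100)=190569292, p(101)=214481126, p(102)=241265379, p(103)=271248950, p(104)=304801365, p(105)=342325709, p(106)=384276336, p(107)=431149389, p(108)=483502844, p(109)=541946240, p(110)=607163746, p(111)=679903203, p(112)=761002156, p(113)=851376628, p(114)=952050665, p(115)=1064144451, p(116)=1188908248, p(117)=1327710076, p(118)=1482074143, p(119)=1653668665, p(120)=1844349560, p(121)=2056148051, p(122)=2291320912, p(123)=2552338241, p(124)=2841940500, p(125)=3163127352, p(126)=3519222692, p(127)=3913864295, p(128)=4351078600, p(129)=4835271870, p(130)=5371315400, p(131)=5964539504, p(132)=6620830889, p(133)=7346629512, p(134)=8149040695, p(135)=9035836076, p(136)=10015581680, p(137)=11097645016, p(138)=12292341831, p(139)=13610949895, p(140)=15065878135, p(141)=16670689208, p(142)=18440293320, p(143)=20390982757, p(144)=22540654445, p(145)=24908858009, p(146)=27517052599, p(147)=30388671978, p(148)=33549419497, p(149)=37027355200, p(150)=40853235313, p(151)=45060624582, p(152)=49686288421, p(153)=54770336324, p(154)=60356673280, p(155)=66493182097, p(156)=73232243759, p(157)=80630964769, p(158)=88751778802, p(159)=97662728555, p(160)=107438159466, p(161)=118159068427, p(162)=129913904637, p(163)=142798995930, p(164)=156919475295, p(165)=172389800255.
Final step: p(166) = p(165) + p(164) - p(161) - p(159) + p(154) + p(151) - p(144) - p(140) + p(131) + p(126) - p(115) - p(109) + p(96) + p(89) - p(74) - p(66) + p(49) + p(40) - p(21) - p(11)
= 172389800255 + 156919475295 - 118159068427 - 97662728555 + 60356673280 + 45060624582 - 22540654445 - 15065878135 + 5964539504 + 3519222692 - 1064144451 - 541946240 + 118114304 + 49995925 - 7089500 - 2323520 + 173525 + 37338 - 792 - 56
= 189334822579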